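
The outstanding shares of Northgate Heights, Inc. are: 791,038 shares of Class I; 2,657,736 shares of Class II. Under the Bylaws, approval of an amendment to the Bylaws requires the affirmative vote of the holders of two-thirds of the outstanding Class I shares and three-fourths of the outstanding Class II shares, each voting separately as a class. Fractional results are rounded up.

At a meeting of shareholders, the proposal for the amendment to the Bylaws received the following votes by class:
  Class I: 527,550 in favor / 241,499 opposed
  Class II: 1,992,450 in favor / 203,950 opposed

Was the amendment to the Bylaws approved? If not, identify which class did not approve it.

Not approved — the Class II shares did not give the required vote.

Class I: 2/3 of 791038 = 527358.67, rounded up to 527359; 527,359 required, 527,550 in favor — approved.
Class II: 3/4 of 2657736 = 1993302; 1,993,302 required, 1,992,450 in favor — not approved.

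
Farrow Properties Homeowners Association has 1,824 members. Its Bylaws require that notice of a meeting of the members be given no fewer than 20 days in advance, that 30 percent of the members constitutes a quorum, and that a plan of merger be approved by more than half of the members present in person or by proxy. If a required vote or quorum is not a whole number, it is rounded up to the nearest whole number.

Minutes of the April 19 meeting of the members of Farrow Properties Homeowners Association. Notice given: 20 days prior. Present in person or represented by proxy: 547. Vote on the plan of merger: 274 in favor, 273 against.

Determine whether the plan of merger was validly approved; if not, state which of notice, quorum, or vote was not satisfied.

Invalid — quorum requirement not satisfied.

Notice: 20 days given; 20 required. Satisfied.
Quorum: 30% of 1,824 = 547.20, rounded up to 548; 547 present. Not satisfied.
Vote: requires a majority of those present (547); a majority of 547 is 274, so 274 needed; 274 in favor. Satisfied.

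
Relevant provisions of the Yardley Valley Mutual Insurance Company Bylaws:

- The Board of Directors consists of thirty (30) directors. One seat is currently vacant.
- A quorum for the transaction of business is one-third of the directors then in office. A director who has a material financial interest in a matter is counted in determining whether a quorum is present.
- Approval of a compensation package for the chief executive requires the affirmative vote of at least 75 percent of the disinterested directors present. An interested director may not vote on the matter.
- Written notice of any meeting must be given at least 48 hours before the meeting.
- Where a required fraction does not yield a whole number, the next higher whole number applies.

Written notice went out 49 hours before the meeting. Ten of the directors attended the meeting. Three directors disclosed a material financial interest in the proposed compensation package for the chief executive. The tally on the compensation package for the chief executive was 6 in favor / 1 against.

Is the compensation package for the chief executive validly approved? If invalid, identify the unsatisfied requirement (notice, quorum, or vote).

Notice: 49 hours given; 48 required (49 ≥ 48). Satisfied.
Quorum: 10 present (interested directors count toward quorum); quorum is 10. Satisfied.
Vote: the compensation package for the chief executive requires three-fourths of the disinterested directors present (10 − 3 = 7). 3/4 of 7 = 5.25, rounded up to 6, so 6 affirmative votes are needed; 6 voted in favor. Satisfied.

Valid — all requirements satisfied.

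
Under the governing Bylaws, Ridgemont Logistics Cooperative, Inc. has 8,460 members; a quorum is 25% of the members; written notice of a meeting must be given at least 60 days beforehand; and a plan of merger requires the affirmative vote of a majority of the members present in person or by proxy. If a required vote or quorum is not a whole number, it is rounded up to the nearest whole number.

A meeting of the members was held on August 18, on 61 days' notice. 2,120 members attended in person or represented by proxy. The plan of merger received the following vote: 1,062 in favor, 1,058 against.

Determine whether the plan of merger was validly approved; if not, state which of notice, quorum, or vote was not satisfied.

Valid — all requirements satisfied.

Notice: 61 days given; 60 required. Satisfied.
Quorum: 25% of 8,460 = 2,115; 2,120 present. Satisfied.
Vote: requires a majority of those present (2,120); a majority of 2120 is 1061, so 1,061 needed; 1,062 in favor. Satisfied.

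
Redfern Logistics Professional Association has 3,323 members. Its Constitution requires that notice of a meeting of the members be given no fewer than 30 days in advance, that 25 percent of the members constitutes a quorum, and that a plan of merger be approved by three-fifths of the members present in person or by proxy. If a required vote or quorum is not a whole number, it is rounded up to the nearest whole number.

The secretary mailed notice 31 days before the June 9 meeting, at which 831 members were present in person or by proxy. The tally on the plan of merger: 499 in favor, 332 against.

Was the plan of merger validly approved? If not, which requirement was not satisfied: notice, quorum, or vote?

Notice: 31 days given; 30 required. Satisfied.
Quorum: 25% of 3,323 = 830.75, rounded up to 831; 831 present. Satisfied.
Vote: requires three-fifths of those present (831); 3/5 of 831 = 498.60, rounded up to 499, so 499 needed; 499 in favor. Satisfied.

Valid — all requirements satisfied.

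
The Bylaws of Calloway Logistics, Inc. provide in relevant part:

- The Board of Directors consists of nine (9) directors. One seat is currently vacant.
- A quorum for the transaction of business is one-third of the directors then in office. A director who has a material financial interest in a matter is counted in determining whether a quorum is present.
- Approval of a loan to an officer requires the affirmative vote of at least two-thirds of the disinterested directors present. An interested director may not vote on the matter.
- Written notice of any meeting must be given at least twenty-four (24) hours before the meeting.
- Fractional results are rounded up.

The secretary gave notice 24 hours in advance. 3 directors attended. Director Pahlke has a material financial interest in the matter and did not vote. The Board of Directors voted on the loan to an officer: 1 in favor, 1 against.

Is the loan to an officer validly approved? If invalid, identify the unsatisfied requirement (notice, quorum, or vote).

Notice: 24 hours given; 24 required (24 ≥ 24). Satisfied.
Quorum: 3 present (interested directors count toward quorum); quorum is 3. Satisfied.
Vote: the loan to an officer requires two-thirds of the disinterested directors present (3 − 1 = 2). 2/3 of 2 = 1.33, rounded up to 2, so 2 affirmative votes are needed; 1 voted in favor. Not satisfied.

Invalid — vote requirement not satisfied.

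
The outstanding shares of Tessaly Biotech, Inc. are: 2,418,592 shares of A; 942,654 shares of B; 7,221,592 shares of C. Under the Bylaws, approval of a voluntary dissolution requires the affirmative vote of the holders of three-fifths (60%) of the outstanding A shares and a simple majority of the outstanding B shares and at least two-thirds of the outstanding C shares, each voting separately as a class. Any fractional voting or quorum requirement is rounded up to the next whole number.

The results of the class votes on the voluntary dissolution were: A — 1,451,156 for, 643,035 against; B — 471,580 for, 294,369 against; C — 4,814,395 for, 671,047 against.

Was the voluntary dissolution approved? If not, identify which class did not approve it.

A: 3/5 of 2418592 = 1451155.20, rounded up to 1451156; 1,451,156 required, 1,451,156 in favor — approved.
B: a majority of 942654 is 471328; 471,328 required, 471,580 in favor — approved.
C: 2/3 of 7221592 = 4814394.67, rounded up to 4814395; 4,814,395 required, 4,814,395 in favor — approved.

Approved — every class gave the required vote.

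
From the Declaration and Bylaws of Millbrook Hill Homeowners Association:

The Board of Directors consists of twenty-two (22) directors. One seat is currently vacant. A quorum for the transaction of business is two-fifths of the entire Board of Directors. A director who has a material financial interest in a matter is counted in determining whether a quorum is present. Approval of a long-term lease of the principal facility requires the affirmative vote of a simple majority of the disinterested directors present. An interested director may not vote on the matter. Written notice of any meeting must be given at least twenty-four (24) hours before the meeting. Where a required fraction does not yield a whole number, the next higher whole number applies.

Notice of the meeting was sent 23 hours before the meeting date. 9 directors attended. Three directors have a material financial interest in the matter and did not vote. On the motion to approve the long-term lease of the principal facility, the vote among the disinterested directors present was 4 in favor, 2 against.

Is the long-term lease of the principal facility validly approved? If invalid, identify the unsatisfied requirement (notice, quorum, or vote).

Notice: 23 hours given; 24 required (23 < 24). Not satisfied.
Quorum: 9 present (interested directors count toward quorum); quorum is 9. Satisfied.
Vote: the long-term lease of the principal facility requires a majority of the disinterested directors present (9 − 3 = 6). A majority of 6 is 4, so 4 affirmative votes are needed; 4 voted in favor. Satisfied.

Invalid — notice requirement not satisfied.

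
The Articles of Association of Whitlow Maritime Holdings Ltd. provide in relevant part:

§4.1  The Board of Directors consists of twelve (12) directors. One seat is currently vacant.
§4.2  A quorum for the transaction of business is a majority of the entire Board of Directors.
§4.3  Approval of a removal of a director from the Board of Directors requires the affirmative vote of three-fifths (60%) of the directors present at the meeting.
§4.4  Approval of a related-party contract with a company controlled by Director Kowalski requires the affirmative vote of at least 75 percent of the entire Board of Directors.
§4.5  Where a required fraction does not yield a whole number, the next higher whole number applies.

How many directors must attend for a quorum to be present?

A majority of 12 is 7.

7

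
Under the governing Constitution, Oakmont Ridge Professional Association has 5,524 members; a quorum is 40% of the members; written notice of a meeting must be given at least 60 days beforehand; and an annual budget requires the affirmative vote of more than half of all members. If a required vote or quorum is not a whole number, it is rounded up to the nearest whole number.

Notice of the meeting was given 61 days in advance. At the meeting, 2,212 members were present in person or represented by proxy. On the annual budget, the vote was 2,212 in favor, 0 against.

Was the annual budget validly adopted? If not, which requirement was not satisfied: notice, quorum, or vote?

Notice: 61 days given; 60 required. Satisfied.
Quorum: 40% of 5,524 = 2,209.60, rounded up to 2,210; 2,212 present. Satisfied.
Vote: requires a majority of all members (5,524); a majority of 5524 is 2763, so 2,763 needed; 2,212 in favor. Not satisfied.

Invalid — vote requirement not satisfied.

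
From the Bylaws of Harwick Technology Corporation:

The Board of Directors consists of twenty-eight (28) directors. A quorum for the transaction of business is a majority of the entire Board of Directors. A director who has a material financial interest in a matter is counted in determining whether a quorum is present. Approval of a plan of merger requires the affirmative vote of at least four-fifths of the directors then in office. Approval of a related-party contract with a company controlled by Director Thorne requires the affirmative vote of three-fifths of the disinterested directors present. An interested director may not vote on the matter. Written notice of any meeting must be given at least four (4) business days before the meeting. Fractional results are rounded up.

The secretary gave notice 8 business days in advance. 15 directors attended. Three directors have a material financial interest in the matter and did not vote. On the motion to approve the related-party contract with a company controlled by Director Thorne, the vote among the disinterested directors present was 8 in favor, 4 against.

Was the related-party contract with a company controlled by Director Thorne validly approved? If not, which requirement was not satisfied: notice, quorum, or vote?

Valid — all requirements satisfied.

Notice: 8 business days given; 4 required (8 ≥ 4). Satisfied.
Quorum: 15 present (interested directors count toward quorum); quorum is 15. Satisfied.
Vote: the related-party contract with a company controlled by Director Thorne requires three-fifths of the disinterested directors present (15 − 3 = 12). 3/5 of 12 = 7.20, rounded up to 8, so 8 affirmative votes are needed; 8 voted in favor. Satisfied.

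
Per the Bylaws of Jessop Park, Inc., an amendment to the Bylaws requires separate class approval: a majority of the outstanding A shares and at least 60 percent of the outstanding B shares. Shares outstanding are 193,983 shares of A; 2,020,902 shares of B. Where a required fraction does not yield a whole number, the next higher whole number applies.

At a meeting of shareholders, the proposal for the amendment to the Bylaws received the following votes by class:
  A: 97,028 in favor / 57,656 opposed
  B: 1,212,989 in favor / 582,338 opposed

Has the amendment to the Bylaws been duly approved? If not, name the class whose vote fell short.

Approved — every class gave the required vote.

A: a majority of 193983 is 96992; 96,992 required, 97,028 in favor — approved.
B: 3/5 of 2020902 = 1212541.20, rounded up to 1212542; 1,212,542 required, 1,212,989 in favor — approved.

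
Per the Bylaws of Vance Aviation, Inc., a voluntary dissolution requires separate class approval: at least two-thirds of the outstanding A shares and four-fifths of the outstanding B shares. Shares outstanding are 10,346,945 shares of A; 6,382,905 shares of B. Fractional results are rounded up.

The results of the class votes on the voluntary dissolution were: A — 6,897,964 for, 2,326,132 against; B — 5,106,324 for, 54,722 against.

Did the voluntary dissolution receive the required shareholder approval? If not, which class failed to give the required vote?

A: 2/3 of 10346945 = 6897963.33, rounded up to 6897964; 6,897,964 required, 6,897,964 in favor — approved.
B: 4/5 of 6382905 = 5106324; 5,106,324 required, 5,106,324 in favor — approved.

Approved — every class gave the required vote.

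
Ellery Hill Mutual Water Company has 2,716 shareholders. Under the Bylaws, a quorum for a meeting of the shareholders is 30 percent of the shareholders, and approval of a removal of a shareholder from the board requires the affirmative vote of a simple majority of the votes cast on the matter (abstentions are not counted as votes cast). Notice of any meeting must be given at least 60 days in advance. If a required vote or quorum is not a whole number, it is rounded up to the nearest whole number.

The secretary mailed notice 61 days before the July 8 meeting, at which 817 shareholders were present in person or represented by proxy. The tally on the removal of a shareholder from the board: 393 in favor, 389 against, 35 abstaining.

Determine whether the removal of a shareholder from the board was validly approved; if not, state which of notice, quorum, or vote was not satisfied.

Notice: 61 days given; 60 required. Satisfied.
Quorum: 30% of 2,716 = 814.80, rounded up to 815; 817 present. Satisfied.
Vote: requires a majority of the votes cast (817 − 35 abstaining = 782); a majority of 782 is 392, so 392 needed; 393 in favor. Satisfied.

Valid — all requirements satisfied.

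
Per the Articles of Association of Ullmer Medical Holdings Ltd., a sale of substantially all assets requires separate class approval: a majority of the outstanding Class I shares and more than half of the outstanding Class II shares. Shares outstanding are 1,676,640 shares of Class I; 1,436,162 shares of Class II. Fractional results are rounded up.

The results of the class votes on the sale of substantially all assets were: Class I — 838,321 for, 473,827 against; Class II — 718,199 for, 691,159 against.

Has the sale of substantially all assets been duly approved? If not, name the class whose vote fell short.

Class I: a majority of 1676640 is 838321; 838,321 required, 838,321 in favor — approved.
Class II: a majority of 1436162 is 718082; 718,082 required, 718,199 in favor — approved.

Approved — every class gave the required vote.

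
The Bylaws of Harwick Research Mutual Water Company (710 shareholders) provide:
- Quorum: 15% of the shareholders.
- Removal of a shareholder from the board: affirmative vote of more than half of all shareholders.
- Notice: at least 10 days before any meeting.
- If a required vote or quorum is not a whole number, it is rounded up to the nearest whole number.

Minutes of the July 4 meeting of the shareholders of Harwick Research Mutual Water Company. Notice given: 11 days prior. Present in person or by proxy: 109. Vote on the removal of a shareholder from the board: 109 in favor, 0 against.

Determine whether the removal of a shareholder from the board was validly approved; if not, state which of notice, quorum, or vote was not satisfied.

Invalid — vote requirement not satisfied.

Notice: 11 days given; 10 required. Satisfied.
Quorum: 15% of 710 = 106.50, rounded up to 107; 109 present. Satisfied.
Vote: requires a majority of all shareholders (710); a majority of 710 is 356, so 356 needed; 109 in favor. Not satisfied.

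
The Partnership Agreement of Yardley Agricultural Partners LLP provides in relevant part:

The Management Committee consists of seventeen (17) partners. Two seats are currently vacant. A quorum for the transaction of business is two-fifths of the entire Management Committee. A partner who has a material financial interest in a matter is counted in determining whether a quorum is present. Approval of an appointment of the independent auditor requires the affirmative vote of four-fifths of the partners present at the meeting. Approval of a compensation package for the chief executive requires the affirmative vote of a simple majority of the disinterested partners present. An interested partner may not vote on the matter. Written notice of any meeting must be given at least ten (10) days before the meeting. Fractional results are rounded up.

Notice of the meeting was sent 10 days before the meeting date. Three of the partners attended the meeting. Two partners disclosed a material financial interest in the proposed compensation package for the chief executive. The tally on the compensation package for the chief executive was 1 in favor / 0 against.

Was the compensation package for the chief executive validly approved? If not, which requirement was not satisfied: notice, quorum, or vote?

Invalid — quorum requirement not satisfied.

Notice: 10 days given; 10 required (10 ≥ 10). Satisfied.
Quorum: 3 present (interested partners count toward quorum); quorum is 7. Not satisfied.
Vote: the compensation package for the chief executive requires a majority of the disinterested partners present (3 − 2 = 1). A majority of 1 is 1, so 1 affirmative vote is needed; 1 voted in favor. Satisfied. (Moot — without a quorum no business can be validly transacted.)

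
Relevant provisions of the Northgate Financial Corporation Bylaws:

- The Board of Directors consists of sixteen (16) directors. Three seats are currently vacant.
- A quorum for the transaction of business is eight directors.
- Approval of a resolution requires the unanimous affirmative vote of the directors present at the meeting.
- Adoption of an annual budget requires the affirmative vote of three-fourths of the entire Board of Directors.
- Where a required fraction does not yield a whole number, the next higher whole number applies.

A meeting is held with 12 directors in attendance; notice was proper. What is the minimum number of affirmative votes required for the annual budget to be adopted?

The annual budget requires three-fourths of the entire Board of Directors (16).
3/4 of 16 = 12.

12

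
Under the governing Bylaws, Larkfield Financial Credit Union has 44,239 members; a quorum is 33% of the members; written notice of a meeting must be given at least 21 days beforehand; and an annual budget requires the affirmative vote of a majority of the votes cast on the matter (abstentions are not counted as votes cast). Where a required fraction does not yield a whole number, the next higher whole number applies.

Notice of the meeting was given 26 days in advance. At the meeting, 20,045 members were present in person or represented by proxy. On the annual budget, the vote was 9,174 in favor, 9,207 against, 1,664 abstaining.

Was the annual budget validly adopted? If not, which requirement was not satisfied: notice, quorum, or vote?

Notice: 26 days given; 21 required. Satisfied.
Quorum: 33% of 44,239 = 14,598.87, rounded up to 14,599; 20,045 present. Satisfied.
Vote: requires a majority of the votes cast (20,045 − 1,664 abstaining = 18,381); a majority of 18381 is 9191, so 9,191 needed; 9,174 in favor. Not satisfied.

Invalid — vote requirement not satisfied.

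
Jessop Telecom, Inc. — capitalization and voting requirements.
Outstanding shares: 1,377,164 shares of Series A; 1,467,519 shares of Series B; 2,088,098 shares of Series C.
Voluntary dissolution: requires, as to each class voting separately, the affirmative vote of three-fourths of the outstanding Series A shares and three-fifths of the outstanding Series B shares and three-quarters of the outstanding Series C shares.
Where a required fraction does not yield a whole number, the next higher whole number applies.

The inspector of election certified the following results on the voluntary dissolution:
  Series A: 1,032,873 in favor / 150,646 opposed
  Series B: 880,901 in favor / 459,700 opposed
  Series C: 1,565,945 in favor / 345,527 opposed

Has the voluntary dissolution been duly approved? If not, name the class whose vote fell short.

Not approved — the Series C shares did not give the required vote.

Series A: 3/4 of 1377164 = 1032873; 1,032,873 required, 1,032,873 in favor — approved.
Series B: 3/5 of 1467519 = 880511.40, rounded up to 880512; 880,512 required, 880,901 in favor — approved.
Series C: 3/4 of 2088098 = 1566073.50, rounded up to 1566074; 1,566,074 required, 1,565,945 in favor — not approved.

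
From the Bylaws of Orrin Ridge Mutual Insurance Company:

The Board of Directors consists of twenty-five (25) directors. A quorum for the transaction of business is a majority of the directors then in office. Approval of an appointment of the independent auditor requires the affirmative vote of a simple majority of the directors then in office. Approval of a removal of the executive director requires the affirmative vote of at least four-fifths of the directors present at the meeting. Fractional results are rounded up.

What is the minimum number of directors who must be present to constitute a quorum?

A majority of 25 is 13.

13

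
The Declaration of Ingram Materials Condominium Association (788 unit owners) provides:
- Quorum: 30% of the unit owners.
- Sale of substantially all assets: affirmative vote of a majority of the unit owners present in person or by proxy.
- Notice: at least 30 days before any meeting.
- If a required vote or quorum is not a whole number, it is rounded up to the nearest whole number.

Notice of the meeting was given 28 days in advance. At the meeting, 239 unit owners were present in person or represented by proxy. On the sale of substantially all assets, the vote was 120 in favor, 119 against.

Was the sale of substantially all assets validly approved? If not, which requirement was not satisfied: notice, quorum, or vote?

Invalid — notice requirement not satisfied.

Notice: 28 days given; 30 required. Not satisfied.
Quorum: 30% of 788 = 236.40, rounded up to 237; 239 present. Satisfied.
Vote: requires a majority of those present (239); a majority of 239 is 120, so 120 needed; 120 in favor. Satisfied.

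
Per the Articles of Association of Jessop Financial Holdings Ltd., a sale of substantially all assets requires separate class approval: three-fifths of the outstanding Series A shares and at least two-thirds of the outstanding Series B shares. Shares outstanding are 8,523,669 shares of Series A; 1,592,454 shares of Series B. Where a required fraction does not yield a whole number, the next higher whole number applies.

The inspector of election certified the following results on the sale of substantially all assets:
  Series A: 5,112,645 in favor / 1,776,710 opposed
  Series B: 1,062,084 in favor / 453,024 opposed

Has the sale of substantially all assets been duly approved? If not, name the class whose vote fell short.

Not approved — the Series A shares did not give the required vote.

Series A: 3/5 of 8523669 = 5114201.40, rounded up to 5114202; 5,114,202 required, 5,112,645 in favor — not approved.
Series B: 2/3 of 1592454 = 1061636; 1,061,636 required, 1,062,084 in favor — approved.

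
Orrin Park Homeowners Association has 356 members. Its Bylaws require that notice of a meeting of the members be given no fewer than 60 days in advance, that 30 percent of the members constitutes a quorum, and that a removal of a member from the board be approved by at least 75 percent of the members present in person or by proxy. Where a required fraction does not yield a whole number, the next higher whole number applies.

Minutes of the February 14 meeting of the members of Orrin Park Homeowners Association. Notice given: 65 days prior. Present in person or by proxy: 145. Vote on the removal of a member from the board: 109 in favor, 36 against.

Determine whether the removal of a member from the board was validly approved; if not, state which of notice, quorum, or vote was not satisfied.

Valid — all requirements satisfied.

Notice: 65 days given; 60 required. Satisfied.
Quorum: 30% of 356 = 106.80, rounded up to 107; 145 present. Satisfied.
Vote: requires three-fourths of those present (145); 3/4 of 145 = 108.75, rounded up to 109, so 109 needed; 109 in favor. Satisfied.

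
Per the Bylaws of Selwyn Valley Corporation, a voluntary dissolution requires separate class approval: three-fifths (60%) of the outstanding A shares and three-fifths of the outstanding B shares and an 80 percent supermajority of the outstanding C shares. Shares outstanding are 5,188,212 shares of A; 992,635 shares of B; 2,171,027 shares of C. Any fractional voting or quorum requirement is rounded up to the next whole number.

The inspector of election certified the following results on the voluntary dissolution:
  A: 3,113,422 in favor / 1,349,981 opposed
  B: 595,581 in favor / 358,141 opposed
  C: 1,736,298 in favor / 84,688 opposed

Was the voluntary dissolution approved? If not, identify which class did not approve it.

Not approved — the C shares did not give the required vote.

A: 3/5 of 5188212 = 3112927.20, rounded up to 3112928; 3,112,928 required, 3,113,422 in favor — approved.
B: 3/5 of 992635 = 595581; 595,581 required, 595,581 in favor — approved.
C: 4/5 of 2171027 = 1736821.60, rounded up to 1736822; 1,736,822 required, 1,736,298 in favor — not approved.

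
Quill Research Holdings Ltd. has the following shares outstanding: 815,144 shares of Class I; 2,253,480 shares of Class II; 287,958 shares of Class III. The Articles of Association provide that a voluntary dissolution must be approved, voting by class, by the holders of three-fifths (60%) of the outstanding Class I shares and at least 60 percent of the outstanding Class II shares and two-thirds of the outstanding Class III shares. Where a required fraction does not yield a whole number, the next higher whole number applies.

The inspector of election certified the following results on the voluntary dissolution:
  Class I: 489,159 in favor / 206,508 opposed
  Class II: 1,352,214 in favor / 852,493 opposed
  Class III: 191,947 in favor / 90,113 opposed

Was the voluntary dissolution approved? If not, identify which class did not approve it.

Class I: 3/5 of 815144 = 489086.40, rounded up to 489087; 489,087 required, 489,159 in favor — approved.
Class II: 3/5 of 2253480 = 1352088; 1,352,088 required, 1,352,214 in favor — approved.
Class III: 2/3 of 287958 = 191972; 191,972 required, 191,947 in favor — not approved.

Not approved — the Class III shares did not give the required vote.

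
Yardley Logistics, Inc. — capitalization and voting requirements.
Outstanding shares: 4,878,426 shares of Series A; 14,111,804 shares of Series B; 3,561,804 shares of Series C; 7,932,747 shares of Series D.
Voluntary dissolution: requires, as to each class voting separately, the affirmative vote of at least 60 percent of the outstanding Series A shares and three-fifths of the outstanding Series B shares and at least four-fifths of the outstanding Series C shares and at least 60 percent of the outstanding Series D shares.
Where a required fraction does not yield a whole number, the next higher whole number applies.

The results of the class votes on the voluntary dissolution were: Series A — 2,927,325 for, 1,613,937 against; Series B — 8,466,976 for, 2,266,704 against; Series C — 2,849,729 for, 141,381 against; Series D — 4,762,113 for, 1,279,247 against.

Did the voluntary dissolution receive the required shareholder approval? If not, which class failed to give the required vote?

Series A: 3/5 of 4878426 = 2927055.60, rounded up to 2927056; 2,927,056 required, 2,927,325 in favor — approved.
Series B: 3/5 of 14111804 = 8467082.40, rounded up to 8467083; 8,467,083 required, 8,466,976 in favor — not approved.
Series C: 4/5 of 3561804 = 2849443.20, rounded up to 2849444; 2,849,444 required, 2,849,729 in favor — approved.
Series D: 3/5 of 7932747 = 4759648.20, rounded up to 4759649; 4,759,649 required, 4,762,113 in favor — approved.

Not approved — the Series B shares did not give the required vote.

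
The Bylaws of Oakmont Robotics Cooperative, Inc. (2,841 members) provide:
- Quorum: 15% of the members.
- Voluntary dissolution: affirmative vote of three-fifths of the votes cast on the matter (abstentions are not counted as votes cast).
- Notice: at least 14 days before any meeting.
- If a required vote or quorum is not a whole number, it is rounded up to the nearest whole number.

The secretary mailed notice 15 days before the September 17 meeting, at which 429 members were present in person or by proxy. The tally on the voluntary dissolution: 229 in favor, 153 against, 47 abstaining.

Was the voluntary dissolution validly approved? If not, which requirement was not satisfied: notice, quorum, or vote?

Invalid — vote requirement not satisfied.

Notice: 15 days given; 14 required. Satisfied.
Quorum: 15% of 2,841 = 426.15, rounded up to 427; 429 present. Satisfied.
Vote: requires three-fifths of the votes cast (429 − 47 abstaining = 382); 3/5 of 382 = 229.20, rounded up to 230, so 230 needed; 229 in favor. Not satisfied.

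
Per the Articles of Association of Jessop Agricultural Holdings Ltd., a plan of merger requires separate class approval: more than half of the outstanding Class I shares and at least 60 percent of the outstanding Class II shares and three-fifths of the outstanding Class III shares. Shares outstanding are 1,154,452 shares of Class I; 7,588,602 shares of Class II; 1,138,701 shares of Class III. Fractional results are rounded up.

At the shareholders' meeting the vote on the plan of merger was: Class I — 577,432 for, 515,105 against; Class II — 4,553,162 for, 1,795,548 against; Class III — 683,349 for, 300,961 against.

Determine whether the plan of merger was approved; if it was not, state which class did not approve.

Approved — every class gave the required vote.

Class I: a majority of 1154452 is 577227; 577,227 required, 577,432 in favor — approved.
Class II: 3/5 of 7588602 = 4553161.20, rounded up to 4553162; 4,553,162 required, 4,553,162 in favor — approved.
Class III: 3/5 of 1138701 = 683220.60, rounded up to 683221; 683,221 required, 683,349 in favor — approved.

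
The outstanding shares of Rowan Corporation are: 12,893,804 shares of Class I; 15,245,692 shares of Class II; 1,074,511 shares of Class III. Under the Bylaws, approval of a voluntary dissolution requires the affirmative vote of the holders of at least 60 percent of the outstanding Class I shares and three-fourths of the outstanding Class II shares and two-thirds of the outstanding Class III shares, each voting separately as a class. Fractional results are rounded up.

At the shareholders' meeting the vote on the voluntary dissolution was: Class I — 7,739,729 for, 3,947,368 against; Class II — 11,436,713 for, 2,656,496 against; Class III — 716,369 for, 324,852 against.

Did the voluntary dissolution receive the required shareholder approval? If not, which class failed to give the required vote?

Class I: 3/5 of 12893804 = 7736282.40, rounded up to 7736283; 7,736,283 required, 7,739,729 in favor — approved.
Class II: 3/4 of 15245692 = 11434269; 11,434,269 required, 11,436,713 in favor — approved.
Class III: 2/3 of 1074511 = 716340.67, rounded up to 716341; 716,341 required, 716,369 in favor — approved.

Approved — every class gave the required vote.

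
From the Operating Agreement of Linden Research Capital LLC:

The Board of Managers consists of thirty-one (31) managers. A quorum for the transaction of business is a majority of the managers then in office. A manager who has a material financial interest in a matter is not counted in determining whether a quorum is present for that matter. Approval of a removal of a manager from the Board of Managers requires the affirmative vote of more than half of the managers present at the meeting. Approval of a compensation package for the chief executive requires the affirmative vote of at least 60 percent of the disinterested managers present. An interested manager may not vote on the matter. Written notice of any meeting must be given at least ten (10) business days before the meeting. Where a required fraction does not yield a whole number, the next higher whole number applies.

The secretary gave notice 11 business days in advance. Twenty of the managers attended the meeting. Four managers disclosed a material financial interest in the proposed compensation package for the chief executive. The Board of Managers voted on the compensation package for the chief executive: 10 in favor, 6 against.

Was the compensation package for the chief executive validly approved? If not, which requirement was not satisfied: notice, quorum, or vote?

Valid — all requirements satisfied.

Notice: 11 business days given; 10 required (11 ≥ 10). Satisfied.
Quorum: 20 present, but the 4 interested managers do not count, leaving 16. Quorum is 16. Satisfied.
Vote: the compensation package for the chief executive requires three-fifths of the disinterested managers present (20 − 4 = 16). 3/5 of 16 = 9.60, rounded up to 10, so 10 affirmative votes are needed; 10 voted in favor. Satisfied.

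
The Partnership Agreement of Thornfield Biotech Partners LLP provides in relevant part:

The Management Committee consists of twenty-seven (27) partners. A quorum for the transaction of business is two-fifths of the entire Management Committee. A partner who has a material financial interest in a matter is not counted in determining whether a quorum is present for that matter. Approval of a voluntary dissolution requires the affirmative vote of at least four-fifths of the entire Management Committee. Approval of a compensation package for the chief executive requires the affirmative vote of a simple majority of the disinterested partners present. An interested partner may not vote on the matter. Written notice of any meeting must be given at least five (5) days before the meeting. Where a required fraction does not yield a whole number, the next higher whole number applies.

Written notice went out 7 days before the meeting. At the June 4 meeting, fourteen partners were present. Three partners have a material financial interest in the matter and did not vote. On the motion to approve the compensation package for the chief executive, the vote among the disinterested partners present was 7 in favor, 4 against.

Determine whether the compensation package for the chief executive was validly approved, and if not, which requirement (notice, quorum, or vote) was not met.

Valid — all requirements satisfied.

Notice: 7 days given; 5 required (7 ≥ 5). Satisfied.
Quorum: 14 present, but the 3 interested partners do not count, leaving 11. Quorum is 11. Satisfied.
Vote: the compensation package for the chief executive requires a majority of the disinterested partners present (14 − 3 = 11). A majority of 11 is 6, so 6 affirmative votes are needed; 7 voted in favor. Satisfied.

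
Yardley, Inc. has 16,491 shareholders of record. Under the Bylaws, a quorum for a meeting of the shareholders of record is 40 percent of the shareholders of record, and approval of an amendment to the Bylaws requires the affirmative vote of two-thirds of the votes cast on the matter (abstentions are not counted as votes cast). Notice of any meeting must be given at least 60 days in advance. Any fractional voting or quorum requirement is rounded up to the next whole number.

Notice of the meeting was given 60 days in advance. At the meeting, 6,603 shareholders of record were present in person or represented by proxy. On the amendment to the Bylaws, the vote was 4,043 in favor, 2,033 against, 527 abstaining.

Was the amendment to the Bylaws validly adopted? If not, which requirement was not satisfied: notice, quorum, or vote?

Notice: 60 days given; 60 required. Satisfied.
Quorum: 40% of 16,491 = 6,596.40, rounded up to 6,597; 6,603 present. Satisfied.
Vote: requires two-thirds of the votes cast (6,603 − 527 abstaining = 6,076); 2/3 of 6076 = 4050.67, rounded up to 4051, so 4,051 needed; 4,043 in favor. Not satisfied.

Invalid — vote requirement not satisfied.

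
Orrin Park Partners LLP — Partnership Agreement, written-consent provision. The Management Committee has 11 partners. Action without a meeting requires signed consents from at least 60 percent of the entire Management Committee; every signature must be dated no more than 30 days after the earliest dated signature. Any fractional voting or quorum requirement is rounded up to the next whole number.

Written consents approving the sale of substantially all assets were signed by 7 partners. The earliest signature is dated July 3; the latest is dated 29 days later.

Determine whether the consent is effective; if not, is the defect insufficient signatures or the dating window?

Effective — both the signature and dating-window requirements are satisfied.

Signatures required: at least 60 percent of 11 — 3/5 of 11 = 6.60, rounded up to 7, so 7 needed; 7 signed. Sufficient.
Dating window: the latest signature is 29 days after the earliest; the limit is 30 days. Within the window.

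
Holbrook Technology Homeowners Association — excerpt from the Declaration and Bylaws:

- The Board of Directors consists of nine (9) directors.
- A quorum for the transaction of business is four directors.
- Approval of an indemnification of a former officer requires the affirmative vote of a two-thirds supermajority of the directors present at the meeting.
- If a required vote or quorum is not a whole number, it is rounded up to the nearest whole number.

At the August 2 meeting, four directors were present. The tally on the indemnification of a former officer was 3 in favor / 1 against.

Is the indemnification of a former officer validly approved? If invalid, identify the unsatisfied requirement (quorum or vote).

Quorum: 4 present; quorum is 4. Satisfied.
Vote: the indemnification of a former officer requires two-thirds of the directors present (4). 2/3 of 4 = 2.67, rounded up to 3, so 3 affirmative votes are needed; 3 voted in favor. Satisfied.

Valid — all requirements satisfied.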